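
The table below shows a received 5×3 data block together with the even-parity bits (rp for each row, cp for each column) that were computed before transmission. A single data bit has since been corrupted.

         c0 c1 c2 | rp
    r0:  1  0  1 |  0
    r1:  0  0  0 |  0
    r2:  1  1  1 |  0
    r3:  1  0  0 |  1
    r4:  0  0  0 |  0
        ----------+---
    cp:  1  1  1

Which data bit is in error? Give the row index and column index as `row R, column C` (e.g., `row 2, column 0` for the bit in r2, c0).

row 2, column 2

Recompute each row's even parity and compare to rp:
  r0: data parity 0, sent rp 0 → ok
  r1: data parity 0, sent rp 0 → ok
  r2: data parity 1, sent rp 0 → mismatch
  r3: data parity 1, sent rp 1 → ok
  r4: data parity 0, sent rp 0 → ok
Recompute each column's even parity and compare to cp:
  c0: data parity 1, sent cp 1 → ok
  c1: data parity 1, sent cp 1 → ok
  c2: data parity 0, sent cp 1 → mismatch
Exactly one row (r2) and one column (c2) fail → the flipped bit is at their intersection.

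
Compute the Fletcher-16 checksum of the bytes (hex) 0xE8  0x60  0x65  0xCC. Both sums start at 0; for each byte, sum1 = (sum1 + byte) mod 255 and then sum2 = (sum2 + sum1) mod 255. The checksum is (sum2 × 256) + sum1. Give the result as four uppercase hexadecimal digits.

5C7B

Running sums (mod 255):
  after byte 0 (0xE8): sum1=232, sum2=232
  after byte 1 (0x60): sum1=73, sum2=50
  after byte 2 (0x65): sum1=174, sum2=224
  after byte 3 (0xCC): sum1=123, sum2=92
Checksum = sum2·256 + sum1 = 92·256 + 123 = 23675 = 0x5C7B.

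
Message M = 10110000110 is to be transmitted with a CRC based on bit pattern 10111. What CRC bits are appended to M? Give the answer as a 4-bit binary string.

1101

Append 4 zeros: 101100001100000. Divide by 10111 (XOR where the leading bit is 1):
  pos 0: 10110 XOR 10111 = 00001
  pos 4: 10001 XOR 10111 = 00110
  pos 6: 11010 XOR 10111 = 01101
  pos 7: 11010 XOR 10111 = 01101
  pos 8: 11010 XOR 10111 = 01101
  pos 9: 11010 XOR 10111 = 01101
  pos 10: 11010 XOR 10111 = 01101
Remainder (last 4 bits) = 1101. This is the CRC / FCS.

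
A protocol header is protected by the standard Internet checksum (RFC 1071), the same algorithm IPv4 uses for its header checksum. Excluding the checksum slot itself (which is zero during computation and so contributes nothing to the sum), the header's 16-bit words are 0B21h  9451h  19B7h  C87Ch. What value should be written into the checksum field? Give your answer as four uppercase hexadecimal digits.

One's-complement addition (fold any carry out of bit 15 back into bit 0):
  0x0B21 + 0x9451 = 0x09F72
  0x9F72 + 0x19B7 = 0x0B929
  0xB929 + 0xC87C = 0x181A5 → wrap carry → 0x81A6
One's-complement sum = 0x81A6.
Checksum = ~0x81A6 & 0xFFFF = 0x7E59.

7E59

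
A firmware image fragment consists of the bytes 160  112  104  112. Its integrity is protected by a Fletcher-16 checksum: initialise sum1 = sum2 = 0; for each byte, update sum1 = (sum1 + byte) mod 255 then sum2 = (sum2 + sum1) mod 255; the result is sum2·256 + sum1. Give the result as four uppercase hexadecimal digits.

Running sums (mod 255):
  after byte 0 (160): sum1=160, sum2=160
  after byte 1 (112): sum1=17, sum2=177
  after byte 2 (104): sum1=121, sum2=43
  after byte 3 (112): sum1=233, sum2=21
Checksum = sum2·256 + sum1 = 21·256 + 233 = 5609 = 0x15E9.

15E9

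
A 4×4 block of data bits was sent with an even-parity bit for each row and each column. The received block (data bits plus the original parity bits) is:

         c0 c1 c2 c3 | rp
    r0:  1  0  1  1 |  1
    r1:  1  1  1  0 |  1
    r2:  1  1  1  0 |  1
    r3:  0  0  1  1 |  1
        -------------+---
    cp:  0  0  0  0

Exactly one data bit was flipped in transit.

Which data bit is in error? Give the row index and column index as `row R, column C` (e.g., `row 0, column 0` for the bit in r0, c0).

Recompute each row's even parity and compare to rp:
  r0: data parity 1, sent rp 1 → ok
  r1: data parity 1, sent rp 1 → ok
  r2: data parity 1, sent rp 1 → ok
  r3: data parity 0, sent rp 1 → mismatch
Recompute each column's even parity and compare to cp:
  c0: data parity 1, sent cp 0 → mismatch
  c1: data parity 0, sent cp 0 → ok
  c2: data parity 0, sent cp 0 → ok
  c3: data parity 0, sent cp 0 → ok
Exactly one row (r3) and one column (c0) fail → the flipped bit is at their intersection.

row 3, column 0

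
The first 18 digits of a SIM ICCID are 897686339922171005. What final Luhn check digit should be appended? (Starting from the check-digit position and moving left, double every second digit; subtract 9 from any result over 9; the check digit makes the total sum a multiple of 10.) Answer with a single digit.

Partial digits right→left: 5 0 0 1 7 1 2 2 9 9 3 3 6 8 6 7 9 8
Double every second digit counting from the check-digit position (so the 1st, 3rd, 5th, ... of the partial from the right).
  doubled (with −9 where >9): 1 0 5 4 9 6 3 3 9 → sum 40
  kept as-is: 0 1 1 2 9 3 8 7 8 → sum 39
Total = 40 + 39 = 79.
Check digit = (10 − (79 mod 10)) mod 10 = 1.

1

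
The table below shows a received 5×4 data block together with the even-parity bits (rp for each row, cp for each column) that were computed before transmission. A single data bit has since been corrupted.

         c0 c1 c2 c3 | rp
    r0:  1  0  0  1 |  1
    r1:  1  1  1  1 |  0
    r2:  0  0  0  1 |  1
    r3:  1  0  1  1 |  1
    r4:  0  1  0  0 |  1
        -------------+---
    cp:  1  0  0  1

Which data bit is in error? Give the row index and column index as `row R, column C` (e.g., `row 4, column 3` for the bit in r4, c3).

Recompute each row's even parity and compare to rp:
  r0: data parity 0, sent rp 1 → mismatch
  r1: data parity 0, sent rp 0 → ok
  r2: data parity 1, sent rp 1 → ok
  r3: data parity 1, sent rp 1 → ok
  r4: data parity 1, sent rp 1 → ok
Recompute each column's even parity and compare to cp:
  c0: data parity 1, sent cp 1 → ok
  c1: data parity 0, sent cp 0 → ok
  c2: data parity 0, sent cp 0 → ok
  c3: data parity 0, sent cp 1 → mismatch
Exactly one row (r0) and one column (c3) fail → the flipped bit is at their intersection.

row 0, column 3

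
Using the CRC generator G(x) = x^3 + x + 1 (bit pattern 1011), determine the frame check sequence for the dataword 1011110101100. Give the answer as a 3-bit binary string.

Append 3 zeros: 1011110101100000. Divide by 1011 (XOR where the leading bit is 1):
  pos 0: 1011 XOR 1011 = 0000
  pos 4: 1101 XOR 1011 = 0110
  pos 5: 1100 XOR 1011 = 0111
  pos 6: 1111 XOR 1011 = 0100
  pos 7: 1001 XOR 1011 = 0010
  pos 9: 1000 XOR 1011 = 0011
  pos 11: 1100 XOR 1011 = 0111
  pos 12: 1110 XOR 1011 = 0101
Remainder (last 3 bits) = 101. This is the CRC / FCS.

101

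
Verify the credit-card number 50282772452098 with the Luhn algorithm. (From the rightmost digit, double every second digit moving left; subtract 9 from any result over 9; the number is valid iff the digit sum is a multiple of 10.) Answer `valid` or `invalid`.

From the right, keep odd positions and double even positions (subtract 9 from any doubled value over 9):
  doubled (positions 2,4,...): 9 4 8 5 4 4 1 → sum 35
  kept (positions 1,3,...): 8 0 5 2 7 8 0 → sum 30
Total = 65.
65 mod 10 = 5, so the number is invalid.

invalid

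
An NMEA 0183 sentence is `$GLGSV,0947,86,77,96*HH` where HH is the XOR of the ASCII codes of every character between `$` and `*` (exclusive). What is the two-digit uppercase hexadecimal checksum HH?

XOR the ASCII codes of the payload characters:
  'G' = 0x47 → acc = 0x47
  'L' = 0x4C → acc = 0x0B
  'G' = 0x47 → acc = 0x4C
  'S' = 0x53 → acc = 0x1F
  'V' = 0x56 → acc = 0x49
  ',' = 0x2C → acc = 0x65
  '0' = 0x30 → acc = 0x55
  '9' = 0x39 → acc = 0x6C
  '4' = 0x34 → acc = 0x58
  '7' = 0x37 → acc = 0x6F
  ',' = 0x2C → acc = 0x43
  '8' = 0x38 → acc = 0x7B
  '6' = 0x36 → acc = 0x4D
  ',' = 0x2C → acc = 0x61
  '7' = 0x37 → acc = 0x56
  '7' = 0x37 → acc = 0x61
  ',' = 0x2C → acc = 0x4D
  '9' = 0x39 → acc = 0x74
  '6' = 0x36 → acc = 0x42
Checksum = 0x42.

42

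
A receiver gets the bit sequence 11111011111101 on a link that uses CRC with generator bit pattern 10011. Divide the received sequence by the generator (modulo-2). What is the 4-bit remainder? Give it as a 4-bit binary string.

Modulo-2 division of 11111011111101 by 10011:
  pos 0: 11111 XOR 10011 = 01100
  pos 1: 11000 XOR 10011 = 01011
  pos 2: 10111 XOR 10011 = 00100
  pos 4: 10011 XOR 10011 = 00000
  pos 9: 11101 XOR 10011 = 01110
Remainder = 1110 (nonzero — an error is detected).

1110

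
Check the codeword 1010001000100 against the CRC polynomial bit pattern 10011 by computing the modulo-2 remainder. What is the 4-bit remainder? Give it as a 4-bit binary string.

Modulo-2 division of 1010001000100 by 10011:
  pos 0: 10100 XOR 10011 = 00111
  pos 2: 11101 XOR 10011 = 01110
  pos 3: 11100 XOR 10011 = 01111
  pos 4: 11110 XOR 10011 = 01101
  pos 5: 11010 XOR 10011 = 01001
  pos 6: 10011 XOR 10011 = 00000
Remainder = 0000 (zero — the frame passes the CRC check).

0000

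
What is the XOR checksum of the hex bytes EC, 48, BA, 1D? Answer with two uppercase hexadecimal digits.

03

XOR the bytes together:
  start with 0xEC
  0xEC ⊕ 0x48 = 0xA4
  0xA4 ⊕ 0xBA = 0x1E
  0x1E ⊕ 0x1D = 0x03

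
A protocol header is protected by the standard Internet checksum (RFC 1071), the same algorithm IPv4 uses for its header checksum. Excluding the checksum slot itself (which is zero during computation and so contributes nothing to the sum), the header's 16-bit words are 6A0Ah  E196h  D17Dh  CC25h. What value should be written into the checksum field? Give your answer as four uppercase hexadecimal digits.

16BB

One's-complement addition (fold any carry out of bit 15 back into bit 0):
  0x6A0A + 0xE196 = 0x14BA0 → wrap carry → 0x4BA1
  0x4BA1 + 0xD17D = 0x11D1E → wrap carry → 0x1D1F
  0x1D1F + 0xCC25 = 0x0E944
One's-complement sum = 0xE944.
Checksum = ~0xE944 & 0xFFFF = 0x16BB.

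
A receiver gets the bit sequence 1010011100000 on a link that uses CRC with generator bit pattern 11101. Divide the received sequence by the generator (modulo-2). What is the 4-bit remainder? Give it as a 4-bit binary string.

0111

Modulo-2 division of 1010011100000 by 11101:
  pos 0: 10100 XOR 11101 = 01001
  pos 1: 10011 XOR 11101 = 01110
  pos 2: 11101 XOR 11101 = 00000
  pos 7: 10000 XOR 11101 = 01101
  pos 8: 11010 XOR 11101 = 00111
Remainder = 0111 (nonzero — an error is detected).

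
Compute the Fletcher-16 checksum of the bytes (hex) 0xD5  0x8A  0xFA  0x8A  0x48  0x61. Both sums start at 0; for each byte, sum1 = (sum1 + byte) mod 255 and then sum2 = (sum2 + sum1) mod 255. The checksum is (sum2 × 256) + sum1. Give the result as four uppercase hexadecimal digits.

Running sums (mod 255):
  after byte 0 (0xD5): sum1=213, sum2=213
  after byte 1 (0x8A): sum1=96, sum2=54
  after byte 2 (0xFA): sum1=91, sum2=145
  after byte 3 (0x8A): sum1=229, sum2=119
  after byte 4 (0x48): sum1=46, sum2=165
  after byte 5 (0x61): sum1=143, sum2=53
Checksum = sum2·256 + sum1 = 53·256 + 143 = 13711 = 0x358F.

358F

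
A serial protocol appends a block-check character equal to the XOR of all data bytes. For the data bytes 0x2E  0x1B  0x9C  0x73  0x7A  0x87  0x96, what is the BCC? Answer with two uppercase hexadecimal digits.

XOR the bytes together:
  start with 0x2E
  0x2E ⊕ 0x1B = 0x35
  0x35 ⊕ 0x9C = 0xA9
  0xA9 ⊕ 0x73 = 0xDA
  0xDA ⊕ 0x7A = 0xA0
  0xA0 ⊕ 0x87 = 0x27
  0x27 ⊕ 0x96 = 0xB1

B1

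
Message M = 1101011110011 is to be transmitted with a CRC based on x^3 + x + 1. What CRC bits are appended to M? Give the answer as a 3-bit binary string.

101

Append 3 zeros: 1101011110011000. Divide by 1011 (XOR where the leading bit is 1):
  pos 0: 1101 XOR 1011 = 0110
  pos 1: 1100 XOR 1011 = 0111
  pos 2: 1111 XOR 1011 = 0100
  pos 3: 1001 XOR 1011 = 0010
  pos 5: 1011 XOR 1011 = 0000
  pos 11: 1100 XOR 1011 = 0111
  pos 12: 1110 XOR 1011 = 0101
Remainder (last 3 bits) = 101. This is the CRC / FCS.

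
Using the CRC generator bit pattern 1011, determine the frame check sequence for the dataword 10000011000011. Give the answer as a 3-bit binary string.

110

Append 3 zeros: 10000011000011000. Divide by 1011 (XOR where the leading bit is 1):
  pos 0: 1000 XOR 1011 = 0011
  pos 2: 1100 XOR 1011 = 0111
  pos 3: 1111 XOR 1011 = 0100
  pos 4: 1001 XOR 1011 = 0010
  pos 6: 1000 XOR 1011 = 0011
  pos 8: 1100 XOR 1011 = 0111
  pos 9: 1111 XOR 1011 = 0100
  pos 10: 1001 XOR 1011 = 0010
  pos 12: 1000 XOR 1011 = 0011
Remainder (last 3 bits) = 110. This is the CRC / FCS.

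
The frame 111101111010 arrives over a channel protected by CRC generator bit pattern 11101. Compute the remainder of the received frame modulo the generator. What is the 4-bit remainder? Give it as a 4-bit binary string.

1101

Modulo-2 division of 111101111010 by 11101:
  pos 0: 11110 XOR 11101 = 00011
  pos 3: 11111 XOR 11101 = 00010
  pos 6: 10101 XOR 11101 = 01000
  pos 7: 10000 XOR 11101 = 01101
Remainder = 1101 (nonzero — an error is detected).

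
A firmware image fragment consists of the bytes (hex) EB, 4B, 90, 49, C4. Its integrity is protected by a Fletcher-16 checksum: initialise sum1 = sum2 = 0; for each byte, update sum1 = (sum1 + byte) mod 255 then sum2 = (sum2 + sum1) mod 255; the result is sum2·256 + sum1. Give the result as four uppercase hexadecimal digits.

Running sums (mod 255):
  after byte 0 (EB): sum1=235, sum2=235
  after byte 1 (4B): sum1=55, sum2=35
  after byte 2 (90): sum1=199, sum2=234
  after byte 3 (49): sum1=17, sum2=251
  after byte 4 (C4): sum1=213, sum2=209
Checksum = sum2·256 + sum1 = 209·256 + 213 = 53717 = 0xD1D5.

D1D5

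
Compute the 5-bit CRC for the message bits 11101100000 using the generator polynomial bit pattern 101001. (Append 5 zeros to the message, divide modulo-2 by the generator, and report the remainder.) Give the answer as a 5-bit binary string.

Append 5 zeros: 1110110000000000. Divide by 101001 (XOR where the leading bit is 1):
  pos 0: 111011 XOR 101001 = 010010
  pos 1: 100100 XOR 101001 = 001101
  pos 3: 110100 XOR 101001 = 011101
  pos 4: 111010 XOR 101001 = 010011
  pos 5: 100110 XOR 101001 = 001111
  pos 7: 111100 XOR 101001 = 010101
  pos 8: 101010 XOR 101001 = 000011
Remainder (last 5 bits) = 01100. This is the CRC / FCS.

01100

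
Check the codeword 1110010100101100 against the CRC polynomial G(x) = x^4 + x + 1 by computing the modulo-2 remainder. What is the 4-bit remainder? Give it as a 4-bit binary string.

Modulo-2 division of 1110010100101100 by 10011:
  pos 0: 11100 XOR 10011 = 01111
  pos 1: 11111 XOR 10011 = 01100
  pos 2: 11000 XOR 10011 = 01011
  pos 3: 10111 XOR 10011 = 00100
  pos 5: 10000 XOR 10011 = 00011
  pos 8: 11101 XOR 10011 = 01110
  pos 9: 11101 XOR 10011 = 01110
  pos 10: 11100 XOR 10011 = 01111
  pos 11: 11110 XOR 10011 = 01101
Remainder = 1101 (nonzero — an error is detected).

1101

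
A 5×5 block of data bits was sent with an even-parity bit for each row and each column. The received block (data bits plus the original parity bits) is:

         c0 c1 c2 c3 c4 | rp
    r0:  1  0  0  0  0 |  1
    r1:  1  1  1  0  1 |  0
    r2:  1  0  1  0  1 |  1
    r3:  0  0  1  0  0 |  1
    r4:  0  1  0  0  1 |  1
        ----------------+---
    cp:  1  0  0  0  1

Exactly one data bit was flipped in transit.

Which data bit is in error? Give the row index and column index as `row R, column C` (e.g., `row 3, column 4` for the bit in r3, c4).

Recompute each row's even parity and compare to rp:
  r0: data parity 1, sent rp 1 → ok
  r1: data parity 0, sent rp 0 → ok
  r2: data parity 1, sent rp 1 → ok
  r3: data parity 1, sent rp 1 → ok
  r4: data parity 0, sent rp 1 → mismatch
Recompute each column's even parity and compare to cp:
  c0: data parity 1, sent cp 1 → ok
  c1: data parity 0, sent cp 0 → ok
  c2: data parity 1, sent cp 0 → mismatch
  c3: data parity 0, sent cp 0 → ok
  c4: data parity 1, sent cp 1 → ok
Exactly one row (r4) and one column (c2) fail → the flipped bit is at their intersection.

row 4, column 2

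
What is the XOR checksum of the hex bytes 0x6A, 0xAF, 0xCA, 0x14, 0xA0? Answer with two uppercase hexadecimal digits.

BB

XOR the bytes together:
  start with 0x6A
  0x6A ⊕ 0xAF = 0xC5
  0xC5 ⊕ 0xCA = 0x0F
  0x0F ⊕ 0x14 = 0x1B
  0x1B ⊕ 0xA0 = 0xBB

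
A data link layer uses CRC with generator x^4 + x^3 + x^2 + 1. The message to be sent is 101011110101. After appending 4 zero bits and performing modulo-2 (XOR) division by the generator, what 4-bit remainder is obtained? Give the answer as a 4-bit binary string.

1100

Append 4 zeros: 1010111101010000. Divide by 11101 (XOR where the leading bit is 1):
  pos 0: 10101 XOR 11101 = 01000
  pos 1: 10001 XOR 11101 = 01100
  pos 2: 11001 XOR 11101 = 00100
  pos 4: 10010 XOR 11101 = 01111
  pos 5: 11111 XOR 11101 = 00010
  pos 8: 10010 XOR 11101 = 01111
  pos 9: 11110 XOR 11101 = 00011
Remainder (last 4 bits) = 1100. This is the CRC / FCS.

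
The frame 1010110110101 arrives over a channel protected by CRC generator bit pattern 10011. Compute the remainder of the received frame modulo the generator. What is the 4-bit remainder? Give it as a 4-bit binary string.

0110

Modulo-2 division of 1010110110101 by 10011:
  pos 0: 10101 XOR 10011 = 00110
  pos 2: 11010 XOR 10011 = 01001
  pos 3: 10011 XOR 10011 = 00000
  pos 8: 10101 XOR 10011 = 00110
Remainder = 0110 (nonzero — an error is detected).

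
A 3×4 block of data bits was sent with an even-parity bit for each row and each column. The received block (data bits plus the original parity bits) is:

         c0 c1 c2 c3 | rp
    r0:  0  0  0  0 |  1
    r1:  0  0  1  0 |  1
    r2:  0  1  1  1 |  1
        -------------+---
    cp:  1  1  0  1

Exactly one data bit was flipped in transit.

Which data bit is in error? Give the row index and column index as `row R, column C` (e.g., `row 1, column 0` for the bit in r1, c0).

row 0, column 0

Recompute each row's even parity and compare to rp:
  r0: data parity 0, sent rp 1 → mismatch
  r1: data parity 1, sent rp 1 → ok
  r2: data parity 1, sent rp 1 → ok
Recompute each column's even parity and compare to cp:
  c0: data parity 0, sent cp 1 → mismatch
  c1: data parity 1, sent cp 1 → ok
  c2: data parity 0, sent cp 0 → ok
  c3: data parity 1, sent cp 1 → ok
Exactly one row (r0) and one column (c0) fail → the flipped bit is at their intersection.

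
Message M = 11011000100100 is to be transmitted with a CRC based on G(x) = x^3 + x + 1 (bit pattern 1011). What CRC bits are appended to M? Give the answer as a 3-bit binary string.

001

Append 3 zeros: 11011000100100000. Divide by 1011 (XOR where the leading bit is 1):
  pos 0: 1101 XOR 1011 = 0110
  pos 1: 1101 XOR 1011 = 0110
  pos 2: 1100 XOR 1011 = 0111
  pos 3: 1110 XOR 1011 = 0101
  pos 4: 1010 XOR 1011 = 0001
  pos 7: 1100 XOR 1011 = 0111
  pos 8: 1111 XOR 1011 = 0100
  pos 9: 1000 XOR 1011 = 0011
  pos 11: 1100 XOR 1011 = 0111
  pos 12: 1110 XOR 1011 = 0101
  pos 13: 1010 XOR 1011 = 0001
Remainder (last 3 bits) = 001. This is the CRC / FCS.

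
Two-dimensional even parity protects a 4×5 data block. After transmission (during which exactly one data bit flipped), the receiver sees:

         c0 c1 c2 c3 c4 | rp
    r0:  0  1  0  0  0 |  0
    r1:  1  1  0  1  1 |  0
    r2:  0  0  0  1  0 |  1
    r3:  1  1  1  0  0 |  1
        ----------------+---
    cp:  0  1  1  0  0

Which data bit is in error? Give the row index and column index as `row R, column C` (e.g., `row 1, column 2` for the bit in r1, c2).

row 0, column 4

Recompute each row's even parity and compare to rp:
  r0: data parity 1, sent rp 0 → mismatch
  r1: data parity 0, sent rp 0 → ok
  r2: data parity 1, sent rp 1 → ok
  r3: data parity 1, sent rp 1 → ok
Recompute each column's even parity and compare to cp:
  c0: data parity 0, sent cp 0 → ok
  c1: data parity 1, sent cp 1 → ok
  c2: data parity 1, sent cp 1 → ok
  c3: data parity 0, sent cp 0 → ok
  c4: data parity 1, sent cp 0 → mismatch
Exactly one row (r0) and one column (c4) fail → the flipped bit is at their intersection.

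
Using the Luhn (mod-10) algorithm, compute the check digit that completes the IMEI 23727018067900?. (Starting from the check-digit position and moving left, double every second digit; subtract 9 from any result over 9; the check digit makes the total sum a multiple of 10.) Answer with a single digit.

7

Partial digits right→left: 0 0 9 7 6 0 8 1 0 7 2 7 3 2
Double every second digit counting from the check-digit position (so the 1st, 3rd, 5th, ... of the partial from the right).
  doubled (with −9 where >9): 0 9 3 7 0 4 6 → sum 29
  kept as-is: 0 7 0 1 7 7 2 → sum 24
Total = 29 + 24 = 53.
Check digit = (10 − (53 mod 10)) mod 10 = 7.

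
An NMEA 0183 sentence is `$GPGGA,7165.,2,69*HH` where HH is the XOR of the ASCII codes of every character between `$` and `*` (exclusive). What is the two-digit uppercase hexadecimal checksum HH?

XOR the ASCII codes of the payload characters:
  'G' = 0x47 → acc = 0x47
  'P' = 0x50 → acc = 0x17
  'G' = 0x47 → acc = 0x50
  'G' = 0x47 → acc = 0x17
  'A' = 0x41 → acc = 0x56
  ',' = 0x2C → acc = 0x7A
  '7' = 0x37 → acc = 0x4D
  '1' = 0x31 → acc = 0x7C
  '6' = 0x36 → acc = 0x4A
  '5' = 0x35 → acc = 0x7F
  '.' = 0x2E → acc = 0x51
  ',' = 0x2C → acc = 0x7D
  '2' = 0x32 → acc = 0x4F
  ',' = 0x2C → acc = 0x63
  '6' = 0x36 → acc = 0x55
  '9' = 0x39 → acc = 0x6C
Checksum = 0x6C.

6C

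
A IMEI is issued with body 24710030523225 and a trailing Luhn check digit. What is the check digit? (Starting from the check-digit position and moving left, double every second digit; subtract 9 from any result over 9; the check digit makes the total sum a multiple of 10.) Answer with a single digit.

9

Partial digits right→left: 5 2 2 3 2 5 0 3 0 0 1 7 4 2
Double every second digit counting from the check-digit position (so the 1st, 3rd, 5th, ... of the partial from the right).
  doubled (with −9 where >9): 1 4 4 0 0 2 8 → sum 19
  kept as-is: 2 3 5 3 0 7 2 → sum 22
Total = 19 + 22 = 41.
Check digit = (10 − (41 mod 10)) mod 10 = 9.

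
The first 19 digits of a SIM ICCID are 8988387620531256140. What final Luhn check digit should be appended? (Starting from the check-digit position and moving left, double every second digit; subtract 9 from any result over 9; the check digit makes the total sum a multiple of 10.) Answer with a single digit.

9

Partial digits right→left: 0 4 1 6 5 2 1 3 5 0 2 6 7 8 3 8 8 9 8
Double every second digit counting from the check-digit position (so the 1st, 3rd, 5th, ... of the partial from the right).
  doubled (with −9 where >9): 0 2 1 2 1 4 5 6 7 7 → sum 35
  kept as-is: 4 6 2 3 0 6 8 8 9 → sum 46
Total = 35 + 46 = 81.
Check digit = (10 − (81 mod 10)) mod 10 = 9.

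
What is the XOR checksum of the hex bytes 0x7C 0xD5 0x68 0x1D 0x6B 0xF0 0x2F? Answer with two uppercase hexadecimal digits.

68

XOR the bytes together:
  start with 0x7C
  0x7C ⊕ 0xD5 = 0xA9
  0xA9 ⊕ 0x68 = 0xC1
  0xC1 ⊕ 0x1D = 0xDC
  0xDC ⊕ 0x6B = 0xB7
  0xB7 ⊕ 0xF0 = 0x47
  0x47 ⊕ 0x2F = 0x68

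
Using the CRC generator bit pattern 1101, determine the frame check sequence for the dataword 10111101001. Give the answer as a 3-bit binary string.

Append 3 zeros: 10111101001000. Divide by 1101 (XOR where the leading bit is 1):
  pos 0: 1011 XOR 1101 = 0110
  pos 1: 1101 XOR 1101 = 0000
  pos 5: 1010 XOR 1101 = 0111
  pos 6: 1110 XOR 1101 = 0011
  pos 8: 1110 XOR 1101 = 0011
  pos 10: 1100 XOR 1101 = 0001
Remainder (last 3 bits) = 001. This is the CRC / FCS.

001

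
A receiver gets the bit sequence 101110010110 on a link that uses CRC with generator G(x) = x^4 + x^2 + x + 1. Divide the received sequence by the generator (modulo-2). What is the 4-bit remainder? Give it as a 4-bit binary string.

0001

Modulo-2 division of 101110010110 by 10111:
  pos 0: 10111 XOR 10111 = 00000
  pos 7: 10110 XOR 10111 = 00001
Remainder = 0001 (nonzero — an error is detected).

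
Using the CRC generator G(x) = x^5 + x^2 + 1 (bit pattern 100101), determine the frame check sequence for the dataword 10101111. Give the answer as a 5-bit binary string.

Append 5 zeros: 1010111100000. Divide by 100101 (XOR where the leading bit is 1):
  pos 0: 101011 XOR 100101 = 001110
  pos 2: 111011 XOR 100101 = 011110
  pos 3: 111100 XOR 100101 = 011001
  pos 4: 110010 XOR 100101 = 010111
  pos 5: 101110 XOR 100101 = 001011
  pos 7: 101100 XOR 100101 = 001001
Remainder (last 5 bits) = 01001. This is the CRC / FCS.

01001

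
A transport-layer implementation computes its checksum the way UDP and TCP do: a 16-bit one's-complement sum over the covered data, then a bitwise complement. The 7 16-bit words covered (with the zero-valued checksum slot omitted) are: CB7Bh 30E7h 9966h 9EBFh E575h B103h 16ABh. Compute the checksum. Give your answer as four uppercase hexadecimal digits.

1E52

One's-complement addition (fold any carry out of bit 15 back into bit 0):
  0xCB7B + 0x30E7 = 0x0FC62
  0xFC62 + 0x9966 = 0x195C8 → wrap carry → 0x95C9
  0x95C9 + 0x9EBF = 0x13488 → wrap carry → 0x3489
  0x3489 + 0xE575 = 0x119FE → wrap carry → 0x19FF
  0x19FF + 0xB103 = 0x0CB02
  0xCB02 + 0x16AB = 0x0E1AD
One's-complement sum = 0xE1AD.
Checksum = ~0xE1AD & 0xFFFF = 0x1E52.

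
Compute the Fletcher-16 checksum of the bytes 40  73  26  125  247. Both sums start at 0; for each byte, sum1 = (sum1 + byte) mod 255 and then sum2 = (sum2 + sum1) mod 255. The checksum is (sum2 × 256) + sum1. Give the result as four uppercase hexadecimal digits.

Running sums (mod 255):
  after byte 0 (40): sum1=40, sum2=40
  after byte 1 (73): sum1=113, sum2=153
  after byte 2 (26): sum1=139, sum2=37
  after byte 3 (125): sum1=9, sum2=46
  after byte 4 (247): sum1=1, sum2=47
Checksum = sum2·256 + sum1 = 47·256 + 1 = 12033 = 0x2F01.

2F01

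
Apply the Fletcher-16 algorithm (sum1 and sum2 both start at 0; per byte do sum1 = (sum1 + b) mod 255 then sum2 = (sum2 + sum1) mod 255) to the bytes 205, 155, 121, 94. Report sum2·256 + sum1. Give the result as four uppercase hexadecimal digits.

Running sums (mod 255):
  after byte 0 (205): sum1=205, sum2=205
  after byte 1 (155): sum1=105, sum2=55
  after byte 2 (121): sum1=226, sum2=26
  after byte 3 (94): sum1=65, sum2=91
Checksum = sum2·256 + sum1 = 91·256 + 65 = 23361 = 0x5B41.

5B41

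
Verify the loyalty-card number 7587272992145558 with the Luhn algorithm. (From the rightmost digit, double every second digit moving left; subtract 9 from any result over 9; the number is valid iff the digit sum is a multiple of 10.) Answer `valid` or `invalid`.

From the right, keep odd positions and double even positions (subtract 9 from any doubled value over 9):
  doubled (positions 2,4,...): 1 1 2 9 4 4 7 5 → sum 33
  kept (positions 1,3,...): 8 5 4 2 9 7 7 5 → sum 47
Total = 80.
80 mod 10 = 0, so the number is valid.

valid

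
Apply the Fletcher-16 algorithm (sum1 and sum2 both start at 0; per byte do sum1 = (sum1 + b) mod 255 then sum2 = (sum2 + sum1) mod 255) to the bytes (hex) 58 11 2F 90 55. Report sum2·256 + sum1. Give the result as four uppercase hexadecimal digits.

Running sums (mod 255):
  after byte 0 (58): sum1=88, sum2=88
  after byte 1 (11): sum1=105, sum2=193
  after byte 2 (2F): sum1=152, sum2=90
  after byte 3 (90): sum1=41, sum2=131
  after byte 4 (55): sum1=126, sum2=2
Checksum = sum2·256 + sum1 = 2·256 + 126 = 638 = 0x027E.

027E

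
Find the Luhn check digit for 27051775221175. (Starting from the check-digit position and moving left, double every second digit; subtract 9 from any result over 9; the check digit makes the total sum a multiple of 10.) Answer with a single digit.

1

Partial digits right→left: 5 7 1 1 2 2 5 7 7 1 5 0 7 2
Double every second digit counting from the check-digit position (so the 1st, 3rd, 5th, ... of the partial from the right).
  doubled (with −9 where >9): 1 2 4 1 5 1 5 → sum 19
  kept as-is: 7 1 2 7 1 0 2 → sum 20
Total = 19 + 20 = 39.
Check digit = (10 − (39 mod 10)) mod 10 = 1.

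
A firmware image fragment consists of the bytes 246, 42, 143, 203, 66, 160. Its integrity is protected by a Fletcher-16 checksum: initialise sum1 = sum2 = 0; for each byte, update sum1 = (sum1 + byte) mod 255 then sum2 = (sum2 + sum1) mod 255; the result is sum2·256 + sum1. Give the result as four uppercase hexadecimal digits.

635F

Running sums (mod 255):
  after byte 0 (246): sum1=246, sum2=246
  after byte 1 (42): sum1=33, sum2=24
  after byte 2 (143): sum1=176, sum2=200
  after byte 3 (203): sum1=124, sum2=69
  after byte 4 (66): sum1=190, sum2=4
  after byte 5 (160): sum1=95, sum2=99
Checksum = sum2·256 + sum1 = 99·256 + 95 = 25439 = 0x635F.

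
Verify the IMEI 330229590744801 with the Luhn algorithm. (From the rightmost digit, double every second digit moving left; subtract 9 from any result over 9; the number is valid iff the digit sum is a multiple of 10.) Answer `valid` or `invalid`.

invalid

From the right, keep odd positions and double even positions (subtract 9 from any doubled value over 9):
  doubled (positions 2,4,...): 0 8 5 9 9 4 6 → sum 41
  kept (positions 1,3,...): 1 8 4 0 5 2 0 3 → sum 23
Total = 64.
64 mod 10 = 4, so the number is invalid.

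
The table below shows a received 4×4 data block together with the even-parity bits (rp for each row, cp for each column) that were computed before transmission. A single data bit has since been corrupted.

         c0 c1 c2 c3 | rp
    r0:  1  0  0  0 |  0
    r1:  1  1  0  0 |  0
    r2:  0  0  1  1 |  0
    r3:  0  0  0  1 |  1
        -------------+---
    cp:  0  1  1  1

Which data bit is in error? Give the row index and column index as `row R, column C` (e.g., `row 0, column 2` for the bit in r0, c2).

Recompute each row's even parity and compare to rp:
  r0: data parity 1, sent rp 0 → mismatch
  r1: data parity 0, sent rp 0 → ok
  r2: data parity 0, sent rp 0 → ok
  r3: data parity 1, sent rp 1 → ok
Recompute each column's even parity and compare to cp:
  c0: data parity 0, sent cp 0 → ok
  c1: data parity 1, sent cp 1 → ok
  c2: data parity 1, sent cp 1 → ok
  c3: data parity 0, sent cp 1 → mismatch
Exactly one row (r0) and one column (c3) fail → the flipped bit is at their intersection.

row 0, column 3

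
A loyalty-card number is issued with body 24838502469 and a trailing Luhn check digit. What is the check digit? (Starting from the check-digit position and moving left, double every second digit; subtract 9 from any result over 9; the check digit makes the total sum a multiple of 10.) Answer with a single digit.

Partial digits right→left: 9 6 4 2 0 5 8 3 8 4 2
Double every second digit counting from the check-digit position (so the 1st, 3rd, 5th, ... of the partial from the right).
  doubled (with −9 where >9): 9 8 0 7 7 4 → sum 35
  kept as-is: 6 2 5 3 4 → sum 20
Total = 35 + 20 = 55.
Check digit = (10 − (55 mod 10)) mod 10 = 5.

5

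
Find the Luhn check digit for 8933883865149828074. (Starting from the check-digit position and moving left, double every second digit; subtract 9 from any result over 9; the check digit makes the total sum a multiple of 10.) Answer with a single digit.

8

Partial digits right→left: 4 7 0 8 2 8 9 4 1 5 6 8 3 8 8 3 3 9 8
Double every second digit counting from the check-digit position (so the 1st, 3rd, 5th, ... of the partial from the right).
  doubled (with −9 where >9): 8 0 4 9 2 3 6 7 6 7 → sum 52
  kept as-is: 7 8 8 4 5 8 8 3 9 → sum 60
Total = 52 + 60 = 112.
Check digit = (10 − (112 mod 10)) mod 10 = 8.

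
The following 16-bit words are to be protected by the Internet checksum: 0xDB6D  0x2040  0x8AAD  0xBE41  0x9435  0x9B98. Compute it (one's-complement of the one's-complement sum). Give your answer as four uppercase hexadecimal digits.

One's-complement addition (fold any carry out of bit 15 back into bit 0):
  0xDB6D + 0x2040 = 0x0FBAD
  0xFBAD + 0x8AAD = 0x1865A → wrap carry → 0x865B
  0x865B + 0xBE41 = 0x1449C → wrap carry → 0x449D
  0x449D + 0x9435 = 0x0D8D2
  0xD8D2 + 0x9B98 = 0x1746A → wrap carry → 0x746B
One's-complement sum = 0x746B.
Checksum = ~0x746B & 0xFFFF = 0x8B94.

8B94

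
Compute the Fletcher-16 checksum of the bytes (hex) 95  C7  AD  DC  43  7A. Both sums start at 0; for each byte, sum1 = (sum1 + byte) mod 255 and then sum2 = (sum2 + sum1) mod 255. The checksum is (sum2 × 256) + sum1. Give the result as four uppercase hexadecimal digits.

B6A5

Running sums (mod 255):
  after byte 0 (95): sum1=149, sum2=149
  after byte 1 (C7): sum1=93, sum2=242
  after byte 2 (AD): sum1=11, sum2=253
  after byte 3 (DC): sum1=231, sum2=229
  after byte 4 (43): sum1=43, sum2=17
  after byte 5 (7A): sum1=165, sum2=182
Checksum = sum2·256 + sum1 = 182·256 + 165 = 46757 = 0xB6A5.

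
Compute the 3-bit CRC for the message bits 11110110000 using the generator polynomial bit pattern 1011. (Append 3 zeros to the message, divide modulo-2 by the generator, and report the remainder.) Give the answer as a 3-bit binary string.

Append 3 zeros: 11110110000000. Divide by 1011 (XOR where the leading bit is 1):
  pos 0: 1111 XOR 1011 = 0100
  pos 1: 1000 XOR 1011 = 0011
  pos 3: 1111 XOR 1011 = 0100
  pos 4: 1000 XOR 1011 = 0011
  pos 6: 1100 XOR 1011 = 0111
  pos 7: 1110 XOR 1011 = 0101
  pos 8: 1010 XOR 1011 = 0001
Remainder (last 3 bits) = 100. This is the CRC / FCS.

100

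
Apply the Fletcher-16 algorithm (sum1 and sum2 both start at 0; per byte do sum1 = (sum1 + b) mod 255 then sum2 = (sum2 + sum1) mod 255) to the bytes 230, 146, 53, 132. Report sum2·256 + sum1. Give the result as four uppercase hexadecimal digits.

Running sums (mod 255):
  after byte 0 (230): sum1=230, sum2=230
  after byte 1 (146): sum1=121, sum2=96
  after byte 2 (53): sum1=174, sum2=15
  after byte 3 (132): sum1=51, sum2=66
Checksum = sum2·256 + sum1 = 66·256 + 51 = 16947 = 0x4233.

4233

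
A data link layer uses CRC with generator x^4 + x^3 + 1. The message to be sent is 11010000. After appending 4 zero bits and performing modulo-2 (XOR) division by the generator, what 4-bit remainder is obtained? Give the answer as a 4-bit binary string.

1001

Append 4 zeros: 110100000000. Divide by 11001 (XOR where the leading bit is 1):
  pos 0: 11010 XOR 11001 = 00011
  pos 3: 11000 XOR 11001 = 00001
  pos 7: 10000 XOR 11001 = 01001
Remainder (last 4 bits) = 1001. This is the CRC / FCS.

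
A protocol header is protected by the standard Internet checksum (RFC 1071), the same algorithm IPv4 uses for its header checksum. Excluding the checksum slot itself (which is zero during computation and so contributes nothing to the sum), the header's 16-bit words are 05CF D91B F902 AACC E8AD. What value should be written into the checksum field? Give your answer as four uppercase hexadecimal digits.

One's-complement addition (fold any carry out of bit 15 back into bit 0):
  0x05CF + 0xD91B = 0x0DEEA
  0xDEEA + 0xF902 = 0x1D7EC → wrap carry → 0xD7ED
  0xD7ED + 0xAACC = 0x182B9 → wrap carry → 0x82BA
  0x82BA + 0xE8AD = 0x16B67 → wrap carry → 0x6B68
One's-complement sum = 0x6B68.
Checksum = ~0x6B68 & 0xFFFF = 0x9497.

9497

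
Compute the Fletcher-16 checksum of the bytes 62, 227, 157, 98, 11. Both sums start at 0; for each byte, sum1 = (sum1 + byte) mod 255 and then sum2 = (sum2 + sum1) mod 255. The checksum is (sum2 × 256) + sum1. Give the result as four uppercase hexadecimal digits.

Running sums (mod 255):
  after byte 0 (62): sum1=62, sum2=62
  after byte 1 (227): sum1=34, sum2=96
  after byte 2 (157): sum1=191, sum2=32
  after byte 3 (98): sum1=34, sum2=66
  after byte 4 (11): sum1=45, sum2=111
Checksum = sum2·256 + sum1 = 111·256 + 45 = 28461 = 0x6F2D.

6F2D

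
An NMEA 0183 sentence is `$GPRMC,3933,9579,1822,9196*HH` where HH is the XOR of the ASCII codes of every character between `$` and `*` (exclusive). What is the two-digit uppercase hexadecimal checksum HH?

XOR the ASCII codes of the payload characters:
  'G' = 0x47 → acc = 0x47
  'P' = 0x50 → acc = 0x17
  'R' = 0x52 → acc = 0x45
  'M' = 0x4D → acc = 0x08
  'C' = 0x43 → acc = 0x4B
  ',' = 0x2C → acc = 0x67
  '3' = 0x33 → acc = 0x54
  '9' = 0x39 → acc = 0x6D
  '3' = 0x33 → acc = 0x5E
  '3' = 0x33 → acc = 0x6D
  ',' = 0x2C → acc = 0x41
  '9' = 0x39 → acc = 0x78
  '5' = 0x35 → acc = 0x4D
  '7' = 0x37 → acc = 0x7A
  '9' = 0x39 → acc = 0x43
  ',' = 0x2C → acc = 0x6F
  '1' = 0x31 → acc = 0x5E
  '8' = 0x38 → acc = 0x66
  '2' = 0x32 → acc = 0x54
  '2' = 0x32 → acc = 0x66
  ',' = 0x2C → acc = 0x4A
  '9' = 0x39 → acc = 0x73
  '1' = 0x31 → acc = 0x42
  '9' = 0x39 → acc = 0x7B
  '6' = 0x36 → acc = 0x4D
Checksum = 0x4D.

4D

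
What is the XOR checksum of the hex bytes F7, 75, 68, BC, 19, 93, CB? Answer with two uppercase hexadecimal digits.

17

XOR the bytes together:
  start with 0xF7
  0xF7 ⊕ 0x75 = 0x82
  0x82 ⊕ 0x68 = 0xEA
  0xEA ⊕ 0xBC = 0x56
  0x56 ⊕ 0x19 = 0x4F
  0x4F ⊕ 0x93 = 0xDC
  0xDC ⊕ 0xCB = 0x17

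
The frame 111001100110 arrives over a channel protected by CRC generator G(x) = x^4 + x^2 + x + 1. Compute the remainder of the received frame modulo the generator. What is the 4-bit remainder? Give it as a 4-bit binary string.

Modulo-2 division of 111001100110 by 10111:
  pos 0: 11100 XOR 10111 = 01011
  pos 1: 10111 XOR 10111 = 00000
  pos 6: 10011 XOR 10111 = 00100
Remainder = 1000 (nonzero — an error is detected).

1000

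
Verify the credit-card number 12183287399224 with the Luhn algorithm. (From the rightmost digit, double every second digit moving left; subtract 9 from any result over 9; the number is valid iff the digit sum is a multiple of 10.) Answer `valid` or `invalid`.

valid

From the right, keep odd positions and double even positions (subtract 9 from any doubled value over 9):
  doubled (positions 2,4,...): 4 9 6 7 6 2 2 → sum 36
  kept (positions 1,3,...): 4 2 9 7 2 8 2 → sum 34
Total = 70.
70 mod 10 = 0, so the number is valid.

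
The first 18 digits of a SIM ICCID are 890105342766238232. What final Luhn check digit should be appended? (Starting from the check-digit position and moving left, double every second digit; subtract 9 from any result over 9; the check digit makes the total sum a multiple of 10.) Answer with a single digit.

Partial digits right→left: 2 3 2 8 3 2 6 6 7 2 4 3 5 0 1 0 9 8
Double every second digit counting from the check-digit position (so the 1st, 3rd, 5th, ... of the partial from the right).
  doubled (with −9 where >9): 4 4 6 3 5 8 1 2 9 → sum 42
  kept as-is: 3 8 2 6 2 3 0 0 8 → sum 32
Total = 42 + 32 = 74.
Check digit = (10 − (74 mod 10)) mod 10 = 6.

6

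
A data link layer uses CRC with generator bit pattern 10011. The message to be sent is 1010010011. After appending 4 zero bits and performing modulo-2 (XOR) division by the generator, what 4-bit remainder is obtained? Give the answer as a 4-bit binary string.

0011

Append 4 zeros: 10100100110000. Divide by 10011 (XOR where the leading bit is 1):
  pos 0: 10100 XOR 10011 = 00111
  pos 2: 11110 XOR 10011 = 01101
  pos 3: 11010 XOR 10011 = 01001
  pos 4: 10011 XOR 10011 = 00000
  pos 9: 10000 XOR 10011 = 00011
Remainder (last 4 bits) = 0011. This is the CRC / FCS.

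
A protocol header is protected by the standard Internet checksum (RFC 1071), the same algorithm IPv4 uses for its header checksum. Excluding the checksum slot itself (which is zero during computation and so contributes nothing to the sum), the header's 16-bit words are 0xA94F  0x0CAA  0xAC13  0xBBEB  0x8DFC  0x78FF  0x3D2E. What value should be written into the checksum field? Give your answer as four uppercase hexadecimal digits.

One's-complement addition (fold any carry out of bit 15 back into bit 0):
  0xA94F + 0x0CAA = 0x0B5F9
  0xB5F9 + 0xAC13 = 0x1620C → wrap carry → 0x620D
  0x620D + 0xBBEB = 0x11DF8 → wrap carry → 0x1DF9
  0x1DF9 + 0x8DFC = 0x0ABF5
  0xABF5 + 0x78FF = 0x124F4 → wrap carry → 0x24F5
  0x24F5 + 0x3D2E = 0x06223
One's-complement sum = 0x6223.
Checksum = ~0x6223 & 0xFFFF = 0x9DDC.

9DDC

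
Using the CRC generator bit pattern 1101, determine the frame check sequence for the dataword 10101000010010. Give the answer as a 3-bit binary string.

Append 3 zeros: 10101000010010000. Divide by 1101 (XOR where the leading bit is 1):
  pos 0: 1010 XOR 1101 = 0111
  pos 1: 1111 XOR 1101 = 0010
  pos 3: 1000 XOR 1101 = 0101
  pos 4: 1010 XOR 1101 = 0111
  pos 5: 1110 XOR 1101 = 0011
  pos 7: 1110 XOR 1101 = 0011
  pos 9: 1101 XOR 1101 = 0000
Remainder (last 3 bits) = 000. This is the CRC / FCS.

000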